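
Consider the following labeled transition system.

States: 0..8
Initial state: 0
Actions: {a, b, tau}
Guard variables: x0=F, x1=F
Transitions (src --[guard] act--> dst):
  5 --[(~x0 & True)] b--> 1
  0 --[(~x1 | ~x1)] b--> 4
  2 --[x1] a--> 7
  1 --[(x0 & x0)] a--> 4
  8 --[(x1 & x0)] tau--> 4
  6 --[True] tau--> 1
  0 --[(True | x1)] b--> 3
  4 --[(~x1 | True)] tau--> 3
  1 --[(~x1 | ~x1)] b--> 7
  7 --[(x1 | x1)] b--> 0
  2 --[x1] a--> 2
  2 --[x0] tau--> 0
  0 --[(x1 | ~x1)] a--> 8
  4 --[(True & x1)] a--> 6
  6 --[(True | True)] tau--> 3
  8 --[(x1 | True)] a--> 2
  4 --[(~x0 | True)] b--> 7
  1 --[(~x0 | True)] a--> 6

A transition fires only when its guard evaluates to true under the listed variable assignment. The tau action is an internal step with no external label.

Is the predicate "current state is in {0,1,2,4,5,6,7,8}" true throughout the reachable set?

Answer: INVARIANT VIOLATED at state 3

Trace:
Inv-set: {0,1,2,4,5,6,7,8}
Reach set: {0,2,3,4,7,8}
  0: ok
  2: ok
  3: ✗ unsafe
  4: ok
  7: ok
  8: ok
witness against invariant: b → 3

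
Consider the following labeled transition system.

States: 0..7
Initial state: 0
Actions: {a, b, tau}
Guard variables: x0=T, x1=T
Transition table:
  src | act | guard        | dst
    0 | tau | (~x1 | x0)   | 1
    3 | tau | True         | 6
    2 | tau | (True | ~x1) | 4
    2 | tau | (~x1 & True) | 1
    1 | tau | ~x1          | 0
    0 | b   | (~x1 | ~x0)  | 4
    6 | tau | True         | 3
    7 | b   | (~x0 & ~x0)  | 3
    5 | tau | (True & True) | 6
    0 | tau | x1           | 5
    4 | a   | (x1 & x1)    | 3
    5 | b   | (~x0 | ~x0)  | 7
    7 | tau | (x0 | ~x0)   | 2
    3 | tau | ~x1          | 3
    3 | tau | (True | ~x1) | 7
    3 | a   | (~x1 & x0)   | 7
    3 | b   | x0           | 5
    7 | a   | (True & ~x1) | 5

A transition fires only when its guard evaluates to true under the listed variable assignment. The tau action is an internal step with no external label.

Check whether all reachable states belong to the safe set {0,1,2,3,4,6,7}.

Answer: INVARIANT VIOLATED at state 5

Analysis:
Safe = {0,1,2,3,4,6,7}
R = {0,1,2,3,4,5,6,7}
  0: ✓
  1: ✓
  2: ✓
  3: ✓
  4: ✓
  5: ✗ unsafe
  6: ✓
  7: ✓
witness against invariant: tau → 5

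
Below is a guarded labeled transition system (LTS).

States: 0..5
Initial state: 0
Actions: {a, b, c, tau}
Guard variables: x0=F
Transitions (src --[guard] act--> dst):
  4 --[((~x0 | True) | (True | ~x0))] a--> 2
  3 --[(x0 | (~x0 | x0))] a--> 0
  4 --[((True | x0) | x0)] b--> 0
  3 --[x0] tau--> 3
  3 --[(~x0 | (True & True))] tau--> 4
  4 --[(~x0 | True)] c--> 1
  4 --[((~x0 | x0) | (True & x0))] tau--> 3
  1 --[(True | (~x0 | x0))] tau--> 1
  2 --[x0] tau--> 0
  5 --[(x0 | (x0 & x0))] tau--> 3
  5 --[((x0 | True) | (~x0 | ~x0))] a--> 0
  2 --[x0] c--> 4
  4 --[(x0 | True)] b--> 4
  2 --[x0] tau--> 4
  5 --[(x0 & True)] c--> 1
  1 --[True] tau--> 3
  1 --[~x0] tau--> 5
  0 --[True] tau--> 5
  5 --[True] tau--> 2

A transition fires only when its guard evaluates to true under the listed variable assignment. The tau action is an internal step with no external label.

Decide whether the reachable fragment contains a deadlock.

R = {0,2,5}
  0: tau→5  [deg 1]
  2: ∅  [STUCK]
  5: a→0  tau→2  [deg 2]
witness 2: tau·tau

Answer: DEADLOCK at state 2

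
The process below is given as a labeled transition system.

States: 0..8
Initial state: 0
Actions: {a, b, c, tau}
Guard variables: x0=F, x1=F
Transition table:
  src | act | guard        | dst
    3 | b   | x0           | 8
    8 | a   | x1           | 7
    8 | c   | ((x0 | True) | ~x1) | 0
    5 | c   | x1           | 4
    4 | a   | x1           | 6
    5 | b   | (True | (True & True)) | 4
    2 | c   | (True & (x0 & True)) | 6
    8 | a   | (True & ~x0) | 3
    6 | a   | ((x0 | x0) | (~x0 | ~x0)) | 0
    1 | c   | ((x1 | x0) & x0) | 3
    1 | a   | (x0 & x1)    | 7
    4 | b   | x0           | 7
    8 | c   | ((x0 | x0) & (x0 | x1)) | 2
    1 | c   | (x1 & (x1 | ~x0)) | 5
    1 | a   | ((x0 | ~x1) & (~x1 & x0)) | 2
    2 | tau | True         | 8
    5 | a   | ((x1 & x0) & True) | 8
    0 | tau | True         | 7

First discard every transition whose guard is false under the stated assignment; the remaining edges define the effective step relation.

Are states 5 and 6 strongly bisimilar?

Compute ~ classes (split until stable):
  P[0] = {{0,1,2,3,4,5,6,7,8}}
  P[1] = {{0,2},{1,3,4,7},{5},{6},{8}}
  P[2] = {{0},{1,3,4,7},{2},{5},{6},{8}}
6 equivalence class(es) (converged in 3)
5∈{5}, 6∈{6}

Answer: NOT BISIMILAR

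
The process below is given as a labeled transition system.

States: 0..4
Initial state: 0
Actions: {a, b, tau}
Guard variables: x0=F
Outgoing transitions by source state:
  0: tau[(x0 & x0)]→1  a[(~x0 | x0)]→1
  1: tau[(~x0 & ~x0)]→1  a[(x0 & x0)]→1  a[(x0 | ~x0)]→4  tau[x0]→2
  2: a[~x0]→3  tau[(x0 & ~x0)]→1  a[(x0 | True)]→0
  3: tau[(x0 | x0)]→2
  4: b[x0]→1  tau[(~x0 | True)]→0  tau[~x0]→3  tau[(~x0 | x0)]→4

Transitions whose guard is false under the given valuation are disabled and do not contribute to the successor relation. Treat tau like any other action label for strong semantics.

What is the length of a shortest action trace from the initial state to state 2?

BFS to 2:
  Layer 0: {0}
  Layer 1: {1}
  Layer 2: {4}
  Layer 3: {3}
2 never appears.

Answer: UNREACHABLE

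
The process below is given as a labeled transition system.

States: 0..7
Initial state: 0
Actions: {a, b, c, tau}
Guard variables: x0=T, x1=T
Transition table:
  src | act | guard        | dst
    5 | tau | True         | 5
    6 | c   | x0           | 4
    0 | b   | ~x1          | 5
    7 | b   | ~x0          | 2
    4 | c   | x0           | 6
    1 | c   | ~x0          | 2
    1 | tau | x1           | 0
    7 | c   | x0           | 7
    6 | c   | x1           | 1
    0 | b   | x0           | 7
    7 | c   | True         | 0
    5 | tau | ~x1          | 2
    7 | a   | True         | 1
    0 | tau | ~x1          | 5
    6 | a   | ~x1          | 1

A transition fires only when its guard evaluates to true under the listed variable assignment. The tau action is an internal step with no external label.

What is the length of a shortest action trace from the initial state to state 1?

Breadth-first toward 1:
  L0 = {0}
  L1 = {7}
  L2 = {1}
depth(1)=2, e.g. b·a

Answer: 2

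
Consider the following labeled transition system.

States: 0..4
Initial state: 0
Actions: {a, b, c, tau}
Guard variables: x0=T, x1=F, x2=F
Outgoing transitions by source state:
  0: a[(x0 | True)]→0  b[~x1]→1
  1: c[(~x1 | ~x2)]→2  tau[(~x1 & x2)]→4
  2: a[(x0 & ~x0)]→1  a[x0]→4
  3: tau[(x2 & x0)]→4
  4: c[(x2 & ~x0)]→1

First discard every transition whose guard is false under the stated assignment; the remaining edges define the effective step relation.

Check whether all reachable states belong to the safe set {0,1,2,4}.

Allowed set {0,1,2,4}
Reach set: {0,1,2,4}
  0: ✓
  1: ✓
  2: ✓
  4: ✓

Answer: INVARIANT HOLDS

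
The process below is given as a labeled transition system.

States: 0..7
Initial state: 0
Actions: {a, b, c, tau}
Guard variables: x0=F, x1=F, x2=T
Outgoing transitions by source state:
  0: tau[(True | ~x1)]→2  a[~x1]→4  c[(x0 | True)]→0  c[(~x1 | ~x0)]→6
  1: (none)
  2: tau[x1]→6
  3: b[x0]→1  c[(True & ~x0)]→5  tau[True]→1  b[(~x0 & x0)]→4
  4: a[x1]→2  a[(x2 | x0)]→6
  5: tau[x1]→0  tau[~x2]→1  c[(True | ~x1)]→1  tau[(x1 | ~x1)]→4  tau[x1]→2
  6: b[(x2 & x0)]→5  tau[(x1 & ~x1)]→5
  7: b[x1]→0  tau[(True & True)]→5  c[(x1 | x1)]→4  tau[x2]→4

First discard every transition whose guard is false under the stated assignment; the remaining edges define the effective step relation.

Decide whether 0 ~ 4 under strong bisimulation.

Answer: NOT BISIMILAR

Analysis:
Compute ~ classes (split until stable):
  π0 = {{0,1,2,3,4,5,6,7}}
  π1 = {{0},{1,2,6},{3,5},{4},{7}}
  π2 = {{0},{1,2,6},{3},{4},{5},{7}}
Fixed point at round 3; 6 class(es).
0∈{0}, 4∈{4}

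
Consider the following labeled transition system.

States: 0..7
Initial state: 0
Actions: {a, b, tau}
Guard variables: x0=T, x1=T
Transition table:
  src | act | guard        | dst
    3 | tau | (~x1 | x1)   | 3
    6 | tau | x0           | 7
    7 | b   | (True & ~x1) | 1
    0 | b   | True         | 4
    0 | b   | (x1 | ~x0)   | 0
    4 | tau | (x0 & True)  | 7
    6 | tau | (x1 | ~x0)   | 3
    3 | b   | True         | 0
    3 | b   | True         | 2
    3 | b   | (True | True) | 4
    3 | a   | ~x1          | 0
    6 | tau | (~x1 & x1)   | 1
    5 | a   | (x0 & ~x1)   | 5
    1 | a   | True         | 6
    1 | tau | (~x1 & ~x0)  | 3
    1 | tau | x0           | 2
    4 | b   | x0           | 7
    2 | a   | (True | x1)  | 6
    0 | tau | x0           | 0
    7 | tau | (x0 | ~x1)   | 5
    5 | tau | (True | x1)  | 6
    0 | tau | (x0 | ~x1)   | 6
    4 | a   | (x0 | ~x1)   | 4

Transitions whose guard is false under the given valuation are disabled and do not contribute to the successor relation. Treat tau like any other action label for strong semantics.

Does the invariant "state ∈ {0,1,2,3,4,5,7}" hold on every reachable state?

Safe = {0,1,2,3,4,5,7}
Reachable = {0,2,3,4,5,6,7}
  0: ok
  2: ok
  3: ok
  4: ok
  5: ok
  6: outside
  7: ok
counterexample path to 6: tau

Answer: INVARIANT VIOLATED at state 6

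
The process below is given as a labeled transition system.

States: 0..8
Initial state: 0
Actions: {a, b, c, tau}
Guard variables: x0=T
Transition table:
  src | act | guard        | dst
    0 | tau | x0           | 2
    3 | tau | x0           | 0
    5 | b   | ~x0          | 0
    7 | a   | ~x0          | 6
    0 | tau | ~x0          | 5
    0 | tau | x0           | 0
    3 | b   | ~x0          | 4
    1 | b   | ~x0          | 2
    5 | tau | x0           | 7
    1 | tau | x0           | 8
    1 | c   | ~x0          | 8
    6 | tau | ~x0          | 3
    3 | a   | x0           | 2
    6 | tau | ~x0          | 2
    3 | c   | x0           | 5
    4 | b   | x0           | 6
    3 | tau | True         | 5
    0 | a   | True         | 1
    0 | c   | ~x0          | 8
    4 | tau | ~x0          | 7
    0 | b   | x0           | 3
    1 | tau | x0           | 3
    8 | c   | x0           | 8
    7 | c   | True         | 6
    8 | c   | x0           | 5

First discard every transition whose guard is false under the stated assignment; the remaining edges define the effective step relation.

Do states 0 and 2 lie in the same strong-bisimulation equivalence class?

Compute ~ classes (split until stable):
  P[0] = {{0,1,2,3,4,5,6,7,8}}
  P[1] = {{0},{1,5},{2,6},{3},{4},{7,8}}
  P[2] = {{0},{1},{2,6},{3},{4},{5},{7},{8}}
8 equivalence class(es) (converged in 3)
class of 0: {0}; class of 2: {2,6}

Answer: NOT BISIMILAR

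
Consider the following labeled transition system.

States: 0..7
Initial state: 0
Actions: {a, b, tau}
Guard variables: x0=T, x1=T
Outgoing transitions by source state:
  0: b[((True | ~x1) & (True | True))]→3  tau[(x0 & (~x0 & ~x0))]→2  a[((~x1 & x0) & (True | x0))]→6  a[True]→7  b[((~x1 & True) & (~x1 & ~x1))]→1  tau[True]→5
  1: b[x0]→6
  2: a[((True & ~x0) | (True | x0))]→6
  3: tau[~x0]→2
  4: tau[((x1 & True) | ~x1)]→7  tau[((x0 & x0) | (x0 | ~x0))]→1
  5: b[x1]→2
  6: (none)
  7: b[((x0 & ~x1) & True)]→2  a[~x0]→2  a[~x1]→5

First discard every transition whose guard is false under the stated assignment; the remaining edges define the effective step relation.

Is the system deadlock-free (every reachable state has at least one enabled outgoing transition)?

Reach set: {0,2,3,5,6,7}
  0: a→7  b→3  tau→5  [3 exit(s)]
  2: a→6  [1 exit(s)]
  3: ∅  [STUCK]
  5: b→2  [1 exit(s)]
  6: ∅  [STUCK]
  7: ∅  [STUCK]
witness 3: b

Answer: DEADLOCK at state 3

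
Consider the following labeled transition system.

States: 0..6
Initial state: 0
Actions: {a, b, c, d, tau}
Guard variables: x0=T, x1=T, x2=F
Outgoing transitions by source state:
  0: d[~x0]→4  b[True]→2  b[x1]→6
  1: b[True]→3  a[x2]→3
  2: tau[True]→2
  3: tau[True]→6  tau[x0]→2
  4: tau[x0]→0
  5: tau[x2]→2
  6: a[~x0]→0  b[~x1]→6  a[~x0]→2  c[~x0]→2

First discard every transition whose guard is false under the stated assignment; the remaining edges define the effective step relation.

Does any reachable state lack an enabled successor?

Answer: DEADLOCK at state 6

Working:
Reachable = {0,2,6}
  0: b→2  b→6  [deg 2]
  2: tau→2  [deg 1]
  6: ∅  [no exit]
Path to 6: b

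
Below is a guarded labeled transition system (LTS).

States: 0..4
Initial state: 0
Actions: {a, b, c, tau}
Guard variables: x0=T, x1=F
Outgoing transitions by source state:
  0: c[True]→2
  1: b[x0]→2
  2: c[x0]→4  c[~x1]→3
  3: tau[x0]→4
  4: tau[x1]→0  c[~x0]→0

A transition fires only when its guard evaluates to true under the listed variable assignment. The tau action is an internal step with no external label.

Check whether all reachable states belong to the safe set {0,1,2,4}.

Inv-set: {0,1,2,4}
Reach set: {0,2,3,4}
  0: ✓
  2: ✓
  3: VIOLATES
  4: ✓
counterexample path to 3: c·c

Answer: INVARIANT VIOLATED at state 3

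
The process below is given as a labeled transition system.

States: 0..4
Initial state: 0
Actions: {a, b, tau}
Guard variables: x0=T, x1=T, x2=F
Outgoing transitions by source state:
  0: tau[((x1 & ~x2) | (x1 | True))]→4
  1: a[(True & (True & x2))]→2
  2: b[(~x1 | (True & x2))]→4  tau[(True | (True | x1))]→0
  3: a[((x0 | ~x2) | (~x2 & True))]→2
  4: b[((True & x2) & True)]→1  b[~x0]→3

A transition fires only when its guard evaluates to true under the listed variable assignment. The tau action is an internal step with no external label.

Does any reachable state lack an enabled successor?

Answer: DEADLOCK at state 4

Analysis:
Reachable = {0,4}
  0: tau→4  [1 out]
  4: ∅  [deadlock]
witness 4: tau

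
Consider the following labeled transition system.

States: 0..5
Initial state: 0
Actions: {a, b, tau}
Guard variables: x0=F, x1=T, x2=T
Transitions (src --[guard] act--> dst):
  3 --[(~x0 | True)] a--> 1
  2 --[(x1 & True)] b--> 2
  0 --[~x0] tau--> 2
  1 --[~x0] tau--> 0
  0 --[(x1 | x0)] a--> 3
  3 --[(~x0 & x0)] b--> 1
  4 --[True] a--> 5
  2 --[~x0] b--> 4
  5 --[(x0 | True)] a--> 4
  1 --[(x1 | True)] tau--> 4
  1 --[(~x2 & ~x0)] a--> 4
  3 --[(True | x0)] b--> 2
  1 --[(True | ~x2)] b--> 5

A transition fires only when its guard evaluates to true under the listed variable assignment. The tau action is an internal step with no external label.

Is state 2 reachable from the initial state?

Guard filter leaves 11 enabled edge(s).
Layer 0: {0}
Layer 1: {2,3}  total {0,2,3}
Layer 2: {1,4}  total {0,1,2,3,4}
Layer 3: {5}  total {0,1,2,3,4,5}
R = {0,1,2,3,4,5}
Path to 2: tau

Answer: REACHABLE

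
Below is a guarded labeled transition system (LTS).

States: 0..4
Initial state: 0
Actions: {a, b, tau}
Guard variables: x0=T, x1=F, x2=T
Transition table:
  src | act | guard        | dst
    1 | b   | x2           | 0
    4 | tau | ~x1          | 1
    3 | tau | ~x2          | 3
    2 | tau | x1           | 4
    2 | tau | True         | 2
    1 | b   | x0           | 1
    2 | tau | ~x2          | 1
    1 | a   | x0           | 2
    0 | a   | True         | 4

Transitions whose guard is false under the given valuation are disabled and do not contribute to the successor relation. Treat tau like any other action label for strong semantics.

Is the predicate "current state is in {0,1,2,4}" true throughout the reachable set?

Safe = {0,1,2,4}
Reachable = {0,1,2,4}
  0: ✓
  1: ✓
  2: ✓
  4: ✓

Answer: INVARIANT HOLDS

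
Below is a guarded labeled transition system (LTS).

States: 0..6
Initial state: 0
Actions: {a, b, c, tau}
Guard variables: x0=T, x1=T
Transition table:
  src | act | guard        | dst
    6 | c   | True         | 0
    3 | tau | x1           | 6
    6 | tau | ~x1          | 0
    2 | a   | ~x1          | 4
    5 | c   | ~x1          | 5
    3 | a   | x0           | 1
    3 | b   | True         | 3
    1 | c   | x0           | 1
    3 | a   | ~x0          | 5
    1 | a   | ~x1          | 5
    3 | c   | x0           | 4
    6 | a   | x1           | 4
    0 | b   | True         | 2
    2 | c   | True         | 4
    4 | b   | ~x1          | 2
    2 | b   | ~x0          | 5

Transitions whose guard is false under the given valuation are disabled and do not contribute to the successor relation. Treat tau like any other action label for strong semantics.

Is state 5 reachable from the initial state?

Answer: UNREACHABLE

Trace:
9 transition(s) survive guard evaluation.
Layer 0: {0}
Layer 1: {2}  now seen {0,2}
Layer 2: {4}  now seen {0,2,4}
Reach set: {0,2,4}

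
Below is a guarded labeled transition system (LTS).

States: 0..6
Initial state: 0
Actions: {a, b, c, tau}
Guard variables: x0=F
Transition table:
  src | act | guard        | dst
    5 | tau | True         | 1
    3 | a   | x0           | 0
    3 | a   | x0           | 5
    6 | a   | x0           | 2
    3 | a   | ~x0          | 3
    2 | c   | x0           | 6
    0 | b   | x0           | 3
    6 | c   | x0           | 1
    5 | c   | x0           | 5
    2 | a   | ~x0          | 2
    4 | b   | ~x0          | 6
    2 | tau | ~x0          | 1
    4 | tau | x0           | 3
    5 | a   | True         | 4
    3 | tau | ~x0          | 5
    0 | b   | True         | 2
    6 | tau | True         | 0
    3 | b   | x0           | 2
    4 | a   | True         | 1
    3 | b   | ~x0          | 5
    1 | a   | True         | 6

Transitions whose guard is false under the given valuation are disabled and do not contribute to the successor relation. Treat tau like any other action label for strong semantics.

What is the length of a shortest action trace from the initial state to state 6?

Answer: 3

Analysis:
Layered search for 6:
  Layer 0: {0}
  Layer 1: {2}
  Layer 2: {1}
  Layer 3: {6}
first hit 6 at d=3 via b·tau·a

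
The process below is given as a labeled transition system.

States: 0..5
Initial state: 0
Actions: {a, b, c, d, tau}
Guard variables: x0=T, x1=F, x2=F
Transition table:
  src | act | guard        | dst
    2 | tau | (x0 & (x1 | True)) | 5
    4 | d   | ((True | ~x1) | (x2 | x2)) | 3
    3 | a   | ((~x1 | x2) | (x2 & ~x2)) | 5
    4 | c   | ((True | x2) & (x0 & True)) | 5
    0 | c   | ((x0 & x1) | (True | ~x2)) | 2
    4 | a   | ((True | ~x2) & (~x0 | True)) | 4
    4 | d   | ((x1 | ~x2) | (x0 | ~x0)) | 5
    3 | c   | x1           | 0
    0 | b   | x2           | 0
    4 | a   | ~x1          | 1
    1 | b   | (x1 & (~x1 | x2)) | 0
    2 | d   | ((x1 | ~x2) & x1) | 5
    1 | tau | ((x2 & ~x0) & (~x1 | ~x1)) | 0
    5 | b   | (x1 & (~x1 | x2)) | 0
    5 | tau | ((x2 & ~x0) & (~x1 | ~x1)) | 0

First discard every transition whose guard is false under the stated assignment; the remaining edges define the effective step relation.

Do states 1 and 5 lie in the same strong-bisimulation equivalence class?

Answer: BISIMILAR

Trace:
Refine partition for ~:
  round 0: {{0,1,2,3,4,5}}
  round 1: {{0},{1,5},{2},{3},{4}}
stable after 2 split(s): 5 block(s)
1∈{1,5}, 5∈{1,5}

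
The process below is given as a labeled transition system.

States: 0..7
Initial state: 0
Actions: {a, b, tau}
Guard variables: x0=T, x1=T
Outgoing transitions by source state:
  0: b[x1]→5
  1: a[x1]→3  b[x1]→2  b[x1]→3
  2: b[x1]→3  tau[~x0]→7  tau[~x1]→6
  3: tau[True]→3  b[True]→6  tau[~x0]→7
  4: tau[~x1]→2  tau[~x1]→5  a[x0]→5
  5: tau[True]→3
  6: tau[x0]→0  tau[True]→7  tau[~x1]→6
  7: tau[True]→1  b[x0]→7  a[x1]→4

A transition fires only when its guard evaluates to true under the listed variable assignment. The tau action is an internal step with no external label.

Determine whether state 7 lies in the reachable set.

14 transition(s) survive guard evaluation.
depth 0: {0}
depth 1: {5}  now seen {0,5}
depth 2: {3}  now seen {0,3,5}
depth 3: {6}  now seen {0,3,5,6}
depth 4: {7}  now seen {0,3,5,6,7}
depth 5: {1,4}  now seen {0,1,3,4,5,6,7}
depth 6: {2}  now seen {0,1,2,3,4,5,6,7}
Reachable = {0,1,2,3,4,5,6,7}
Path to 7: b·tau·b·tau

Answer: REACHABLE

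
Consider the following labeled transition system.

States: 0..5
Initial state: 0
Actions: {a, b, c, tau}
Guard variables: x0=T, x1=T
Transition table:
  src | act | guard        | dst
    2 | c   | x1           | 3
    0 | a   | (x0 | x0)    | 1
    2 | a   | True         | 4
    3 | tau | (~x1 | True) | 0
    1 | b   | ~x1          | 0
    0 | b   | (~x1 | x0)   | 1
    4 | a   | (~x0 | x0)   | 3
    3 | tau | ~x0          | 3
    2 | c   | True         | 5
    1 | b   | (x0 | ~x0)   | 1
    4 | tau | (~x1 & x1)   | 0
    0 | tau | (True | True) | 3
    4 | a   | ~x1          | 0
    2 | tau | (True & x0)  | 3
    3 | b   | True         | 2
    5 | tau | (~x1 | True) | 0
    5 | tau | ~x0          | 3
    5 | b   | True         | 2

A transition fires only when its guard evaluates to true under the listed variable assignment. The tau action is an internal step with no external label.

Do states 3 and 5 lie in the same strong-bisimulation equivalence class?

Answer: BISIMILAR

Trace:
Compute ~ classes (split until stable):
  P[0] = {{0,1,2,3,4,5}}
  P[1] = {{0},{1},{2},{3,5},{4}}
Fixed point at round 2; 5 class(es).
[3]={3,5}  [5]={3,5}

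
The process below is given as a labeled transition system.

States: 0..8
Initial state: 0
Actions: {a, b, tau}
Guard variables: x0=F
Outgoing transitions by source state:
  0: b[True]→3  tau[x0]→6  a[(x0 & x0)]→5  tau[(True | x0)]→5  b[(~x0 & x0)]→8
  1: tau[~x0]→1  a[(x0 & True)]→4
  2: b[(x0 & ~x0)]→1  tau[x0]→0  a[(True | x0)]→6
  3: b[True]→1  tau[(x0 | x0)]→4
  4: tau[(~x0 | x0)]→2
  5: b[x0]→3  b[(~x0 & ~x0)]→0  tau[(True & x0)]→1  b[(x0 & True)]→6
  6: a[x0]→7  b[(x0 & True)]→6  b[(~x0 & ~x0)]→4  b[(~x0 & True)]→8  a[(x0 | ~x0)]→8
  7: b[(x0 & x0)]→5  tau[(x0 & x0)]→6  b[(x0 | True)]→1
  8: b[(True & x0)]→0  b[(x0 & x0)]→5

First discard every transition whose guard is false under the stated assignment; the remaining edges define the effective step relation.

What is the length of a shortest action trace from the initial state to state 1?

Answer: 2

Analysis:
BFS to 1:
  L0 = {0}
  L1 = {3,5}
  L2 = {1}
depth(1)=2, e.g. b·b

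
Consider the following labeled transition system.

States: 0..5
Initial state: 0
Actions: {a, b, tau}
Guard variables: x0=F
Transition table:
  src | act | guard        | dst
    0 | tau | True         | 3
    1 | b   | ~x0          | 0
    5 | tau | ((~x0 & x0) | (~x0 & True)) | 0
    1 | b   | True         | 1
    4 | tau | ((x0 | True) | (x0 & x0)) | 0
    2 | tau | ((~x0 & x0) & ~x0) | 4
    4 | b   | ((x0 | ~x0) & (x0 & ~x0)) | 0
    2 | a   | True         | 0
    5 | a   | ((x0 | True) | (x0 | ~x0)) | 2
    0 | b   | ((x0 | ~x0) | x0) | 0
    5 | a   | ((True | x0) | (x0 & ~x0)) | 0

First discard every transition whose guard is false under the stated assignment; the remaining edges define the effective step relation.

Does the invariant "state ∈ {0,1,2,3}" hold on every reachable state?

Answer: INVARIANT HOLDS

Analysis:
Safe = {0,1,2,3}
Reach set: {0,3}
  0: safe
  3: safe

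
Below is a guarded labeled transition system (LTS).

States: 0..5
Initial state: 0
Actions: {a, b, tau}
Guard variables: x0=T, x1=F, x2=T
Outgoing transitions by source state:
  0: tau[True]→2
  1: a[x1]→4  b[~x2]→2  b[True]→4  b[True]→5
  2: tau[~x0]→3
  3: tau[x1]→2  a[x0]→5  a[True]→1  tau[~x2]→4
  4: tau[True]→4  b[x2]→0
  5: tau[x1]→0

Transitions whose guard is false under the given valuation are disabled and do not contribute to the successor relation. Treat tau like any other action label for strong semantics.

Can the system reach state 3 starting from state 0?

Answer: UNREACHABLE

Trace:
Guard filter leaves 7 enabled edge(s).
L0 = {0}
L1 = {2}  total {0,2}
Reach set: {0,2}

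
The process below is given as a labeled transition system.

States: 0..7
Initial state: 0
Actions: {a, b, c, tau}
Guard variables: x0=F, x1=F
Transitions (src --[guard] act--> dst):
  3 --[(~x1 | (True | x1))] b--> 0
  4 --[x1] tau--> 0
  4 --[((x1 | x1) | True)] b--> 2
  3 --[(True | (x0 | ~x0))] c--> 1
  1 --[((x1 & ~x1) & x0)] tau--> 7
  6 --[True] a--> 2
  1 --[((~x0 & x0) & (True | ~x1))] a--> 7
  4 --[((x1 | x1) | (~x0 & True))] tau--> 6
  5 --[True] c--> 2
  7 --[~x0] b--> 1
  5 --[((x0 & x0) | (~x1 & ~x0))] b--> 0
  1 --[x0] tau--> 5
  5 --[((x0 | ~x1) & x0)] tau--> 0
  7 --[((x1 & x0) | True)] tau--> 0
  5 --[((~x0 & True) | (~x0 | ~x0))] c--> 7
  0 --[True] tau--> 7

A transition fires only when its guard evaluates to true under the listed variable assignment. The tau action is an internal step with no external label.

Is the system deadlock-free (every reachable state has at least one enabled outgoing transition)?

Answer: DEADLOCK at state 1

Trace:
R = {0,1,7}
  0: tau→7  [1 out]
  1: ∅  [deadlock]
  7: b→1  tau→0  [2 out]
witness 1: tau·b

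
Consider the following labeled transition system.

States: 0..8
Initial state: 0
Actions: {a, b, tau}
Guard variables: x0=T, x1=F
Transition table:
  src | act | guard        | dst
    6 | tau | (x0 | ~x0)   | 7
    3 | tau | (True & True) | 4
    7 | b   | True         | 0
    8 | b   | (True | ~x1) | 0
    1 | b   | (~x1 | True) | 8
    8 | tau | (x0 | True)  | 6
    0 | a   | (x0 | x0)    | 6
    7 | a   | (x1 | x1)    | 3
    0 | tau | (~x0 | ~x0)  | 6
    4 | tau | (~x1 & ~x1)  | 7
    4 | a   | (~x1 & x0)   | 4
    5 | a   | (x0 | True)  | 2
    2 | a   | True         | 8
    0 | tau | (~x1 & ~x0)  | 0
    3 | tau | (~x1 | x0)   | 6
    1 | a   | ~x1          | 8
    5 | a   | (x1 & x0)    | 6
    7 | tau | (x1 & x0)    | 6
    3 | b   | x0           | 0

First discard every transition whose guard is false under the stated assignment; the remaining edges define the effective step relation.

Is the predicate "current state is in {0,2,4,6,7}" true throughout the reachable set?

Safe = {0,2,4,6,7}
R = {0,6,7}
  0: ✓
  6: ✓
  7: ✓

Answer: INVARIANT HOLDS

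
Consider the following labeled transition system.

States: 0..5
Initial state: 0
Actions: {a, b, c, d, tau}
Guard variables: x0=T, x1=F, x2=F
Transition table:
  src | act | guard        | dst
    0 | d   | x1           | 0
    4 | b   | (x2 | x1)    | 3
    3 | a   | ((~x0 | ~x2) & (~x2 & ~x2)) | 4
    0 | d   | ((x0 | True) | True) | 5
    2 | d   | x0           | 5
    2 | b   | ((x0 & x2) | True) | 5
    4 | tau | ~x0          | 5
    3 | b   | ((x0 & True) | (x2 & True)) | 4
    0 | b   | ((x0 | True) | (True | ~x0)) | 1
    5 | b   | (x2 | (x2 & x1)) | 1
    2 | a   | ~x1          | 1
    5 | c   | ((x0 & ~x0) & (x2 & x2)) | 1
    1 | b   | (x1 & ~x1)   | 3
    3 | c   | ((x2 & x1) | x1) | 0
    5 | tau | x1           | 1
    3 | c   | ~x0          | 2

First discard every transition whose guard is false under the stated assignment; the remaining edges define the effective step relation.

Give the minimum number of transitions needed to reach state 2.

Answer: UNREACHABLE

Trace:
Layered search for 2:
  Layer 0: {0}
  Layer 1: {1,5}
2 never appears.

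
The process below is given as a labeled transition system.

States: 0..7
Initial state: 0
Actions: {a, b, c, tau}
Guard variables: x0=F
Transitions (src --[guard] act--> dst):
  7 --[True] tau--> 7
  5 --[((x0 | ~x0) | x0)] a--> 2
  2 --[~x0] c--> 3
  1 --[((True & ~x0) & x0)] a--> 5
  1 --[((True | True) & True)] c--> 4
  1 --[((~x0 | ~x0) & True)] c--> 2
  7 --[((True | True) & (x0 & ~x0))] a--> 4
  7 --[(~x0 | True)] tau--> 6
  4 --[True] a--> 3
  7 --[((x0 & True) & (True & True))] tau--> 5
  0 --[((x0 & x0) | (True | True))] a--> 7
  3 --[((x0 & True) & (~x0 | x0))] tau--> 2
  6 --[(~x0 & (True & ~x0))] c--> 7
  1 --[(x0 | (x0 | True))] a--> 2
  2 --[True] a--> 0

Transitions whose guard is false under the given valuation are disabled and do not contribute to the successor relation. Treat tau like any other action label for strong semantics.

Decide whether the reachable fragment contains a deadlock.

Reach set: {0,6,7}
  0: a→7  [1 out]
  6: c→7  [1 out]
  7: tau→6  tau→7  [2 out]

Answer: DEADLOCK-FREE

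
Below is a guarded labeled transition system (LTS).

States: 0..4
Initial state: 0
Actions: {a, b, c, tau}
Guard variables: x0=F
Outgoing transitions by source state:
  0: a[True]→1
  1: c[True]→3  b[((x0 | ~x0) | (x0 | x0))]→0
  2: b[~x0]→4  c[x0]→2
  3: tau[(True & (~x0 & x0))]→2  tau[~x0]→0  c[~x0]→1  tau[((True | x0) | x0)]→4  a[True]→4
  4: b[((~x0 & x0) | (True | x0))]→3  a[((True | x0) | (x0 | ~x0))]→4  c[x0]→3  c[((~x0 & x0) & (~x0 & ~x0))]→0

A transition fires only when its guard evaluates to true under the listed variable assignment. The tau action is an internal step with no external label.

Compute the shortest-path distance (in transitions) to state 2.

Breadth-first toward 2:
  depth 0: {0}
  depth 1: {1}
  depth 2: {3}
  depth 3: {4}
2 never appears.

Answer: UNREACHABLE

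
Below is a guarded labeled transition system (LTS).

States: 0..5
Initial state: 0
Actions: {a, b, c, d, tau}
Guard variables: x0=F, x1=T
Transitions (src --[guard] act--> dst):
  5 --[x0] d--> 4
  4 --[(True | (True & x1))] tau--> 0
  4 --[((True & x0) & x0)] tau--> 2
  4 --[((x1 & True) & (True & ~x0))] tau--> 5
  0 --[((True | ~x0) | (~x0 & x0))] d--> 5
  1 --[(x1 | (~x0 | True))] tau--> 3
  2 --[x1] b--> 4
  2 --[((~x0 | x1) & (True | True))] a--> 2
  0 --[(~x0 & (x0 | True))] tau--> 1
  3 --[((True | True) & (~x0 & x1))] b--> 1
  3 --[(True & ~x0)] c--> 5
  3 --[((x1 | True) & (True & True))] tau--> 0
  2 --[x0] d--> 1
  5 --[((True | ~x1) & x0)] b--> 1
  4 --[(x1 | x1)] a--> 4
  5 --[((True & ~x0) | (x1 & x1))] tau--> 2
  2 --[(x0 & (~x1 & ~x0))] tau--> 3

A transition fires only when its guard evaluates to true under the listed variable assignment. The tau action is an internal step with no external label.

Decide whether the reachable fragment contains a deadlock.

Answer: DEADLOCK-FREE

Analysis:
Reach set: {0,1,2,3,4,5}
  0: d→5  tau→1  [2 exit(s)]
  1: tau→3  [1 exit(s)]
  2: a→2  b→4  [2 exit(s)]
  3: b→1  c→5  tau→0  [3 exit(s)]
  4: a→4  tau→0  tau→5  [3 exit(s)]
  5: tau→2  [1 exit(s)]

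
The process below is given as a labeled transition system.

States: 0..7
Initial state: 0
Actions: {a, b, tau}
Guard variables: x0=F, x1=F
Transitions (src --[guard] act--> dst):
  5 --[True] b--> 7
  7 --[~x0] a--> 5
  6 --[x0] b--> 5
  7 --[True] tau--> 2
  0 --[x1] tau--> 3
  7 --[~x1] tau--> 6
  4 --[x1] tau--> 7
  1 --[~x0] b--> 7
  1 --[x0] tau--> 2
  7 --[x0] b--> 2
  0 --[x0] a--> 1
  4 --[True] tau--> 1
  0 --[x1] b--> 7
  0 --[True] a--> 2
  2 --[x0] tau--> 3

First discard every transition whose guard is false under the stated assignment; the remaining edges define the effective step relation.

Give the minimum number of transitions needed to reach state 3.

BFS to 3:
  depth 0: {0}
  depth 1: {2}
3 never appears.

Answer: UNREACHABLE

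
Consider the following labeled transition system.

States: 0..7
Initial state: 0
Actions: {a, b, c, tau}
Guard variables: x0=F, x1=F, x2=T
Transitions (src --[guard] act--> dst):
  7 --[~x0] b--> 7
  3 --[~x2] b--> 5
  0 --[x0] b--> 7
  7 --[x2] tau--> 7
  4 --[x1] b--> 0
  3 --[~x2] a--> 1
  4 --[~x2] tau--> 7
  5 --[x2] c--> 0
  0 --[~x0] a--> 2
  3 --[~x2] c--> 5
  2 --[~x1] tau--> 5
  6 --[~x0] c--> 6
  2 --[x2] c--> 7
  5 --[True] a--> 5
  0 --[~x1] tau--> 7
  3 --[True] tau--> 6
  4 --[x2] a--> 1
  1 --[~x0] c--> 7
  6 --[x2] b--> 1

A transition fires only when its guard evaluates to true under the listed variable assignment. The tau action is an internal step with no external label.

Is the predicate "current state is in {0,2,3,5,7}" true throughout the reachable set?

Answer: INVARIANT HOLDS

Working:
Safe = {0,2,3,5,7}
Reach set: {0,2,5,7}
  0: safe
  2: safe
  5: safe
  7: safe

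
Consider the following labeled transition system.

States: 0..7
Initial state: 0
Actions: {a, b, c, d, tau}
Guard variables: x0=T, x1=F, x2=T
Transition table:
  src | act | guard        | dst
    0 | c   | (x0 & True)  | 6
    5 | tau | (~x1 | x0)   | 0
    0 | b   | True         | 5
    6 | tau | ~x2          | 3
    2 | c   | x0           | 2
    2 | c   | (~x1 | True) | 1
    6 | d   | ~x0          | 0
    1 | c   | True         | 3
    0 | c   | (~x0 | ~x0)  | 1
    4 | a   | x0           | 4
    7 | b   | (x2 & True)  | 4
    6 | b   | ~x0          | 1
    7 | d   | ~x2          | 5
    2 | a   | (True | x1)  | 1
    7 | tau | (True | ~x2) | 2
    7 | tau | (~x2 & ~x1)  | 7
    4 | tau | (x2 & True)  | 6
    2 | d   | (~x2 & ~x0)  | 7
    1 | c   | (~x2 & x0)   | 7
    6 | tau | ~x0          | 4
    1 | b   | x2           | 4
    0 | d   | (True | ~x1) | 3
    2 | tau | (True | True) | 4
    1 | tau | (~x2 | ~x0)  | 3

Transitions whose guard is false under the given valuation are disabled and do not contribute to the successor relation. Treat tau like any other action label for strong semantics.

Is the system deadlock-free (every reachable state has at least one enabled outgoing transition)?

R = {0,3,5,6}
  0: b→5  c→6  d→3  [3 out]
  3: ∅  [no exit]
  5: tau→0  [1 out]
  6: ∅  [no exit]
witness 3: d

Answer: DEADLOCK at state 3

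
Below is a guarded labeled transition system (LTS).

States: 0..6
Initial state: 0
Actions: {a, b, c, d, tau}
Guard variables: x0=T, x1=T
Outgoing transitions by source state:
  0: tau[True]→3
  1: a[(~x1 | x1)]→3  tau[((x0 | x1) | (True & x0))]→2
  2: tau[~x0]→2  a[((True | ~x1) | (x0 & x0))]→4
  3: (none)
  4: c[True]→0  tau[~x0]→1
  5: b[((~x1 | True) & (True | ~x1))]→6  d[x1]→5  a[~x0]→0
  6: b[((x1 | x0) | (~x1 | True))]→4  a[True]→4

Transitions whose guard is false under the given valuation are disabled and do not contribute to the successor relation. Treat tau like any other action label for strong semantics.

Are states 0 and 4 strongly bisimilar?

Answer: NOT BISIMILAR

Working:
Compute ~ classes (split until stable):
  P[0] = {{0,1,2,3,4,5,6}}
  P[1] = {{0},{1},{2},{3},{4},{5},{6}}
7 equivalence class(es) (converged in 2)
[0]={0}  [4]={4}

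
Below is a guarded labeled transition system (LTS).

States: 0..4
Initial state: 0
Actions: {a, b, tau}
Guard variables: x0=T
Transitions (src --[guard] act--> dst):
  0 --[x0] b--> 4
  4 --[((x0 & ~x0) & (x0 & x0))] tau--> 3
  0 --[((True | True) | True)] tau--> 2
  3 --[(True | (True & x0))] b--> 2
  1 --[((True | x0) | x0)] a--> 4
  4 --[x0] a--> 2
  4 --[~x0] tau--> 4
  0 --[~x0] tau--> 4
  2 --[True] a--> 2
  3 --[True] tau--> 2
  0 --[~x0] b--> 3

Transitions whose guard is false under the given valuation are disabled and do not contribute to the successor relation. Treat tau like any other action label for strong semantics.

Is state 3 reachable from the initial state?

After dropping false guards: 7 live edges.
depth 0: {0}
depth 1: {2,4}  now seen {0,2,4}
Reach set: {0,2,4}

Answer: UNREACHABLE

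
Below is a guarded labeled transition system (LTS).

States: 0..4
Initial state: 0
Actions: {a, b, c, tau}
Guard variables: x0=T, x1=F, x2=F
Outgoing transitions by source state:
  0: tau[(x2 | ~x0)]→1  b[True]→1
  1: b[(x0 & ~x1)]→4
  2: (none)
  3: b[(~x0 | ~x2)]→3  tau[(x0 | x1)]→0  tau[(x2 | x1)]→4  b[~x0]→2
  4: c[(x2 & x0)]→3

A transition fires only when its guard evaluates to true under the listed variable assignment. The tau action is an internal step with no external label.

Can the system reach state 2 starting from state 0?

4 transition(s) survive guard evaluation.
L0 = {0}
L1 = {1}  now seen {0,1}
L2 = {4}  now seen {0,1,4}
Reach set: {0,1,4}

Answer: UNREACHABLE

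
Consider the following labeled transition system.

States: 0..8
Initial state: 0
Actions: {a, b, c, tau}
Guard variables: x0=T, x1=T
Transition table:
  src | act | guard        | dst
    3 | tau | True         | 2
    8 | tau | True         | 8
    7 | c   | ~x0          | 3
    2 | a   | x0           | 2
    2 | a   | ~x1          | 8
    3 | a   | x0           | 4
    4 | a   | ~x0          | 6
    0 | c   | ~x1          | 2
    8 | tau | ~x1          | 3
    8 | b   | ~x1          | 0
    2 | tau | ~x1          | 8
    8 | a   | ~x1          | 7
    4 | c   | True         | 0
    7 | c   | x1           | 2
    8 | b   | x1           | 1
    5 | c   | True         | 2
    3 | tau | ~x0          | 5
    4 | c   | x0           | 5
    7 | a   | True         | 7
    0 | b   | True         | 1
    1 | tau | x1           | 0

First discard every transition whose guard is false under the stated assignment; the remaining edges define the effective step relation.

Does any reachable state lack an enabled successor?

Answer: DEADLOCK-FREE

Analysis:
Reach set: {0,1}
  0: b→1  [deg 1]
  1: tau→0  [deg 1]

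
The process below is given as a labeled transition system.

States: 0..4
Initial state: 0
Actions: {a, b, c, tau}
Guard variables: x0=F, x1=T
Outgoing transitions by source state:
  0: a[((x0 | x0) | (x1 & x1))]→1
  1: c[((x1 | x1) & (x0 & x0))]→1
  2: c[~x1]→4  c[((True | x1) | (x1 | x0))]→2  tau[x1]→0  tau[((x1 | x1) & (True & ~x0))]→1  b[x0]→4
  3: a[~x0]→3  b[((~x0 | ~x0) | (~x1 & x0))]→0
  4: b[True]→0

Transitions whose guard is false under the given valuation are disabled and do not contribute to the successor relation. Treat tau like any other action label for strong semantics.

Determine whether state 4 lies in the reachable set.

7 transition(s) survive guard evaluation.
Layer 0: {0}
Layer 1: {1}  total {0,1}
R = {0,1}

Answer: UNREACHABLE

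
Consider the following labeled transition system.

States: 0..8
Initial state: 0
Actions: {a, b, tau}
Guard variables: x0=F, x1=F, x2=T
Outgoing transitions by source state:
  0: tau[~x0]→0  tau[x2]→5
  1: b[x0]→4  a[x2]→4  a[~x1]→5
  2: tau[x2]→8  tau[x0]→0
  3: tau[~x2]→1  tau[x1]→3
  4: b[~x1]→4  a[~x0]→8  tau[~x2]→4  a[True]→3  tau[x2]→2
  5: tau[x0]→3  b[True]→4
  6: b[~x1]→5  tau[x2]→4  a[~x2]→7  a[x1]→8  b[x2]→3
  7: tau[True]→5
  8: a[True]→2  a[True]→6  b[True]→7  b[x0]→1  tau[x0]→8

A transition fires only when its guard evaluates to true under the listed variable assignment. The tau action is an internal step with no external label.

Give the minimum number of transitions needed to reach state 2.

Breadth-first toward 2:
  depth 0: {0}
  depth 1: {5}
  depth 2: {4}
  depth 3: {2,3,8}
depth(2)=3, e.g. tau·b·tau

Answer: 3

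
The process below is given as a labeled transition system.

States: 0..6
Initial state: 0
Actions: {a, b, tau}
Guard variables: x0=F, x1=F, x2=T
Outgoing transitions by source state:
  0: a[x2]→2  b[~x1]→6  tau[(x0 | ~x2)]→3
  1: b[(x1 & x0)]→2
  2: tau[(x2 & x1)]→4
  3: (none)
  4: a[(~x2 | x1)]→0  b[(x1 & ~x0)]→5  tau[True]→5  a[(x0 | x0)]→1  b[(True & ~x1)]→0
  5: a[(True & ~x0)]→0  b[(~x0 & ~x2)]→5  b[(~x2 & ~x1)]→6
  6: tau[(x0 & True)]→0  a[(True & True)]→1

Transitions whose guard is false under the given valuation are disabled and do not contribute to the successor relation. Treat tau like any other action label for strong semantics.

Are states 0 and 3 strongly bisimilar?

Refine partition for ~:
  π0 = {{0,1,2,3,4,5,6}}
  π1 = {{0},{1,2,3},{4},{5,6}}
  π2 = {{0},{1,2,3},{4},{5},{6}}
stable after 3 split(s): 5 block(s)
class of 0: {0}; class of 3: {1,2,3}

Answer: NOT BISIMILAR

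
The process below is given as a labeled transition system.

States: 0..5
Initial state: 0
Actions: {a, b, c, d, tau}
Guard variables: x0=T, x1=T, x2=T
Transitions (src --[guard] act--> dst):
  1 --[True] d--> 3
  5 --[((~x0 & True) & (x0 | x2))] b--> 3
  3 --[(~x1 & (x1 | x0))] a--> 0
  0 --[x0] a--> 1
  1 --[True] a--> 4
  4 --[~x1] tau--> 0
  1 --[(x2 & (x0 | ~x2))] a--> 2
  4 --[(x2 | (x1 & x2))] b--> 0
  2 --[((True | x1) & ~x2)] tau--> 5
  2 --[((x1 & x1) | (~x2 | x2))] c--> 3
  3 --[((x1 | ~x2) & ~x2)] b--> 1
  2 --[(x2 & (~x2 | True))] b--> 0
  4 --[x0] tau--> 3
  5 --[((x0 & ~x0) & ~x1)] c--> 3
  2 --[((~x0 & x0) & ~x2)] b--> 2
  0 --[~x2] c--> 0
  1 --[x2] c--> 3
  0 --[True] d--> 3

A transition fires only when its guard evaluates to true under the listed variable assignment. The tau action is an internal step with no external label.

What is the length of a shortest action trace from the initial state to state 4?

Answer: 2

Analysis:
Layered search for 4:
  depth 0: {0}
  depth 1: {1,3}
  depth 2: {2,4}
depth(4)=2, e.g. a·a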